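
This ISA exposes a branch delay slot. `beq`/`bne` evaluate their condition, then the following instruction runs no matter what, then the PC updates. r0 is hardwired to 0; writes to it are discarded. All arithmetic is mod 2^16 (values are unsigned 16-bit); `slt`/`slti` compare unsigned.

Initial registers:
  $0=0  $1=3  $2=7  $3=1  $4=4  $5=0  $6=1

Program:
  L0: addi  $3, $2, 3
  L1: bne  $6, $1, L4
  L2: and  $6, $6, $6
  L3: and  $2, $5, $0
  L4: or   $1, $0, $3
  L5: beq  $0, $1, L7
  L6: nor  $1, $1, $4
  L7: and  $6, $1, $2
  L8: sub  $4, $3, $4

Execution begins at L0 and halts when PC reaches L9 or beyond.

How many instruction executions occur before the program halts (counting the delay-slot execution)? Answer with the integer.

8

[0] addi  $3, $2, 3  →  {$0:0, $1:3, $2:7, $3:10, $4:4, $5:0, $6:1}
[1] bne  $6, $1, L4  →  {$0:0, $1:3, $2:7, $3:10, $4:4, $5:0, $6:1}  ⟨branch taken⟩
[2] and  $6, $6, $6  →  {$0:0, $1:3, $2:7, $3:10, $4:4, $5:0, $6:1}
[4] or   $1, $0, $3  →  {$0:0, $1:10, $2:7, $3:10, $4:4, $5:0, $6:1}
[5] beq  $0, $1, L7  →  {$0:0, $1:10, $2:7, $3:10, $4:4, $5:0, $6:1}  ⟨branch fallthrough⟩
[6] nor  $1, $1, $4  →  {$0:0, $1:65521, $2:7, $3:10, $4:4, $5:0, $6:1}
[7] and  $6, $1, $2  →  {$0:0, $1:65521, $2:7, $3:10, $4:4, $5:0, $6:1}
[8] sub  $4, $3, $4  →  {$0:0, $1:65521, $2:7, $3:10, $4:6, $5:0, $6:1}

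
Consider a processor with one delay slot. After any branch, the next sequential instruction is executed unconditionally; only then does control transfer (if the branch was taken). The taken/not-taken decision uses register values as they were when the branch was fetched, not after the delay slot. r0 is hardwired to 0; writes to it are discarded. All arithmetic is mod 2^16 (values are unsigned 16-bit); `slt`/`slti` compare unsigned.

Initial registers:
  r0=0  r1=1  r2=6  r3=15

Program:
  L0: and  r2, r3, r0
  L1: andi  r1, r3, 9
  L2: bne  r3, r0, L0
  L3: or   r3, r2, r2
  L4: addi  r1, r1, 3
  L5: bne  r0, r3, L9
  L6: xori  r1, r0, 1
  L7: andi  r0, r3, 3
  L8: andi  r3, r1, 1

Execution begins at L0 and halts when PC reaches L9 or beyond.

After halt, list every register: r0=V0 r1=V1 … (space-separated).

r0=0 r1=1 r2=0 r3=1

[0] and  r2, r3, r0  →  {r0:0, r1:1, r2:0, r3:15}
[1] andi  r1, r3, 9  →  {r0:0, r1:9, r2:0, r3:15}
[2] bne  r3, r0, L0  →  {r0:0, r1:9, r2:0, r3:15}  ⟨branch taken⟩
[3] or   r3, r2, r2  →  {r0:0, r1:9, r2:0, r3:0}
[0] and  r2, r3, r0  →  {r0:0, r1:9, r2:0, r3:0}
[1] andi  r1, r3, 9  →  {r0:0, r1:0, r2:0, r3:0}
[2] bne  r3, r0, L0  →  {r0:0, r1:0, r2:0, r3:0}  ⟨branch fallthrough⟩
[3] or   r3, r2, r2  →  {r0:0, r1:0, r2:0, r3:0}
[4] addi  r1, r1, 3  →  {r0:0, r1:3, r2:0, r3:0}
[5] bne  r0, r3, L9  →  {r0:0, r1:3, r2:0, r3:0}  ⟨branch fallthrough⟩
[6] xori  r1, r0, 1  →  {r0:0, r1:1, r2:0, r3:0}
[7] andi  r0, r3, 3  →  {r0:0, r1:1, r2:0, r3:0}
[8] andi  r3, r1, 1  →  {r0:0, r1:1, r2:0, r3:1}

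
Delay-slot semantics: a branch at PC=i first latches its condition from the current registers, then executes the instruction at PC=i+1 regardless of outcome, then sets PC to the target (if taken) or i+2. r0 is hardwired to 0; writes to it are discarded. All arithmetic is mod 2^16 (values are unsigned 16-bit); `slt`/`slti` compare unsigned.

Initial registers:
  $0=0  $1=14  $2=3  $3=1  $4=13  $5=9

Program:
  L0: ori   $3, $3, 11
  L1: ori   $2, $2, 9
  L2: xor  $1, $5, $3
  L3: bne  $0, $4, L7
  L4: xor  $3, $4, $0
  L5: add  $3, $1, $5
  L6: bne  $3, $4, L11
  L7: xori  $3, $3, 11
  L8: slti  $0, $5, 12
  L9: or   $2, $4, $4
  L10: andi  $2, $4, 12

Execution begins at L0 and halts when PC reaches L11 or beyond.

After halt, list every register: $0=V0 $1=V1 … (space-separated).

#0 ori   $3, $3, 11 ; 0/14/3/11/13/9
#1 ori   $2, $2, 9 ; 0/14/11/11/13/9
#2 xor  $1, $5, $3 ; 0/2/11/11/13/9
#3 bne  $0, $4, L7 ; 0/2/11/11/13/9 ; →target
#4 xor  $3, $4, $0 ; 0/2/11/13/13/9
#7 xori  $3, $3, 11 ; 0/2/11/6/13/9
#8 slti  $0, $5, 12 ; 0/2/11/6/13/9
#9 or   $2, $4, $4 ; 0/2/13/6/13/9
#10 andi  $2, $4, 12 ; 0/2/12/6/13/9

$0=0 $1=2 $2=12 $3=6 $4=13 $5=9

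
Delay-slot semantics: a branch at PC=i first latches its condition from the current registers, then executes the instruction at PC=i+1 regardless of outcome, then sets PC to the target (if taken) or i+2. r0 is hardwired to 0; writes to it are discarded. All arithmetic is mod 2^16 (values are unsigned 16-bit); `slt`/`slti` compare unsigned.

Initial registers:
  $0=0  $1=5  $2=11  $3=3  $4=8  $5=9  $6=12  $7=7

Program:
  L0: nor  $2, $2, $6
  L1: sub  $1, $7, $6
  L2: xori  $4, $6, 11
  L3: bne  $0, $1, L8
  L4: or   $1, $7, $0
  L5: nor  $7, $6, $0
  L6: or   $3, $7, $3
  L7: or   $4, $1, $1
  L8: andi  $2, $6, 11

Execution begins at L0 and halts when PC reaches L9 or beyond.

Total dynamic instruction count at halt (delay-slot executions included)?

6

PC=0  nor  $2, $2, $6        | $0=0 $1=5 $2=65520 $3=3 $4=8 $5=9 $6=12 $7=7
PC=1  sub  $1, $7, $6        | $0=0 $1=65531 $2=65520 $3=3 $4=8 $5=9 $6=12 $7=7
PC=2  xori  $4, $6, 11       | $0=0 $1=65531 $2=65520 $3=3 $4=7 $5=9 $6=12 $7=7
PC=3  bne  $0, $1, L8        | $0=0 $1=65531 $2=65520 $3=3 $4=7 $5=9 $6=12 $7=7  [TAKEN]
PC=4  or   $1, $7, $0        | $0=0 $1=7 $2=65520 $3=3 $4=7 $5=9 $6=12 $7=7
PC=8  andi  $2, $6, 11       | $0=0 $1=7 $2=8 $3=3 $4=7 $5=9 $6=12 $7=7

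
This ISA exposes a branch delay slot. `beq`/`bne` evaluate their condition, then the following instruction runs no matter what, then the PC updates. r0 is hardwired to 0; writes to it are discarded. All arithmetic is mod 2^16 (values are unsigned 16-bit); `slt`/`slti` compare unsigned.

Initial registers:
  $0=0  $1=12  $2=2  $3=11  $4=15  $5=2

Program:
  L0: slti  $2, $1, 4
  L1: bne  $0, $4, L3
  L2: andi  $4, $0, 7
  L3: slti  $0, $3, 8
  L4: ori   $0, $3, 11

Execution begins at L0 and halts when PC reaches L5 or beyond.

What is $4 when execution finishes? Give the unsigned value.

0

#0 slti  $2, $1, 4 ; 0/12/0/11/15/2
#1 bne  $0, $4, L3 ; 0/12/0/11/15/2 ; →target
#2 andi  $4, $0, 7 ; 0/12/0/11/0/2
#3 slti  $0, $3, 8 ; 0/12/0/11/0/2
#4 ori   $0, $3, 11 ; 0/12/0/11/0/2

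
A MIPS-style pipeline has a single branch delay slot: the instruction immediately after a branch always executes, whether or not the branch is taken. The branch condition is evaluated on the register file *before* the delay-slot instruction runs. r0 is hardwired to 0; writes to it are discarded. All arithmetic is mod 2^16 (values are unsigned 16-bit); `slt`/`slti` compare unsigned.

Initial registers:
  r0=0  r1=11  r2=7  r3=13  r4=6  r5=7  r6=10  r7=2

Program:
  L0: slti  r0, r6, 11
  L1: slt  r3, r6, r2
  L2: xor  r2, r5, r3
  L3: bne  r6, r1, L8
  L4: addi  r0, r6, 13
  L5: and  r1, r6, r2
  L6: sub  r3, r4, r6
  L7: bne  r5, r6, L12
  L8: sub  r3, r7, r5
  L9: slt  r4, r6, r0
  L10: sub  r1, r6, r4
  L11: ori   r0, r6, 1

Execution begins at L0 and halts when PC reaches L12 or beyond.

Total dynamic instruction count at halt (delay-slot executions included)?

9

PC=0  slti  r0, r6, 11       | r0=0 r1=11 r2=7 r3=13 r4=6 r5=7 r6=10 r7=2
PC=1  slt  r3, r6, r2        | r0=0 r1=11 r2=7 r3=0 r4=6 r5=7 r6=10 r7=2
PC=2  xor  r2, r5, r3        | r0=0 r1=11 r2=7 r3=0 r4=6 r5=7 r6=10 r7=2
PC=3  bne  r6, r1, L8        | r0=0 r1=11 r2=7 r3=0 r4=6 r5=7 r6=10 r7=2  [TAKEN]
PC=4  addi  r0, r6, 13       | r0=0 r1=11 r2=7 r3=0 r4=6 r5=7 r6=10 r7=2
PC=8  sub  r3, r7, r5        | r0=0 r1=11 r2=7 r3=65531 r4=6 r5=7 r6=10 r7=2
PC=9  slt  r4, r6, r0        | r0=0 r1=11 r2=7 r3=65531 r4=0 r5=7 r6=10 r7=2
PC=10 sub  r1, r6, r4        | r0=0 r1=10 r2=7 r3=65531 r4=0 r5=7 r6=10 r7=2
PC=11 ori   r0, r6, 1        | r0=0 r1=10 r2=7 r3=65531 r4=0 r5=7 r6=10 r7=2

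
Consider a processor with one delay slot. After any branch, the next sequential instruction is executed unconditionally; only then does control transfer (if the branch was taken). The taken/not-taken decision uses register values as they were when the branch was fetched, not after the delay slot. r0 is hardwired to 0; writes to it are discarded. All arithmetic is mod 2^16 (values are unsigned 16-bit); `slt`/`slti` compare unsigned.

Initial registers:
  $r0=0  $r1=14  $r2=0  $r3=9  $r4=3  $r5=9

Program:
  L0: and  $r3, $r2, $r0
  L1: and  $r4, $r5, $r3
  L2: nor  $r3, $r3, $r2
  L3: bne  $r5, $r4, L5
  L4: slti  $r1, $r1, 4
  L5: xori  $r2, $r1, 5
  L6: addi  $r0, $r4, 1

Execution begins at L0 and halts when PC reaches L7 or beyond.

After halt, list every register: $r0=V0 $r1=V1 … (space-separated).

PC=0  and  $r3, $r2, $r0     | $r0=0 $r1=14 $r2=0 $r3=0 $r4=3 $r5=9
PC=1  and  $r4, $r5, $r3     | $r0=0 $r1=14 $r2=0 $r3=0 $r4=0 $r5=9
PC=2  nor  $r3, $r3, $r2     | $r0=0 $r1=14 $r2=0 $r3=65535 $r4=0 $r5=9
PC=3  bne  $r5, $r4, L5      | $r0=0 $r1=14 $r2=0 $r3=65535 $r4=0 $r5=9  [TAKEN]
PC=4  slti  $r1, $r1, 4      | $r0=0 $r1=0 $r2=0 $r3=65535 $r4=0 $r5=9
PC=5  xori  $r2, $r1, 5      | $r0=0 $r1=0 $r2=5 $r3=65535 $r4=0 $r5=9
PC=6  addi  $r0, $r4, 1      | $r0=0 $r1=0 $r2=5 $r3=65535 $r4=0 $r5=9

$r0=0 $r1=0 $r2=5 $r3=65535 $r4=0 $r5=9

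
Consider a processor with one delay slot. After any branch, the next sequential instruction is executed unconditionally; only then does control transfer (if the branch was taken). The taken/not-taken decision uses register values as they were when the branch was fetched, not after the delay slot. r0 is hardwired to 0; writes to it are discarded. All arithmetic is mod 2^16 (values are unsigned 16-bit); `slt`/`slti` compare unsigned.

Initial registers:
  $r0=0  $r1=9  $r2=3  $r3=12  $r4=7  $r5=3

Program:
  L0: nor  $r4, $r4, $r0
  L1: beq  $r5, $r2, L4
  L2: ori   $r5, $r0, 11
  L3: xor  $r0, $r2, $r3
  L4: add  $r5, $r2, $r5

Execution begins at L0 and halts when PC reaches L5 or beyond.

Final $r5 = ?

#0 nor  $r4, $r4, $r0 ; 0/9/3/12/65528/3
#1 beq  $r5, $r2, L4 ; 0/9/3/12/65528/3 ; →target
#2 ori   $r5, $r0, 11 ; 0/9/3/12/65528/11
#4 add  $r5, $r2, $r5 ; 0/9/3/12/65528/14

14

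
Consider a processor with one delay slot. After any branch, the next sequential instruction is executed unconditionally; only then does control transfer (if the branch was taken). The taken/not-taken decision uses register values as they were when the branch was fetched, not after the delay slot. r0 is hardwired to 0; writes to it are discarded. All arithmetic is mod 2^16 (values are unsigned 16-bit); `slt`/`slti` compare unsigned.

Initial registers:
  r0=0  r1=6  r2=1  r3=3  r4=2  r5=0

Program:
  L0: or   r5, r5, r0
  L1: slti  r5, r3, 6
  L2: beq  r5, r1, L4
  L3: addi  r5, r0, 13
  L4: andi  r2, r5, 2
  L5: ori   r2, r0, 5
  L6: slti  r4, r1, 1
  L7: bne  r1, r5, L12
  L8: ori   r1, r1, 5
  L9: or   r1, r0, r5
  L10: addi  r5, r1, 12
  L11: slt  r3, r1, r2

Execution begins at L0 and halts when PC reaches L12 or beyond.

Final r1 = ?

7

#0 or   r5, r5, r0 ; 0/6/1/3/2/0
#1 slti  r5, r3, 6 ; 0/6/1/3/2/1
#2 beq  r5, r1, L4 ; 0/6/1/3/2/1 ; →fallthru
#3 addi  r5, r0, 13 ; 0/6/1/3/2/13
#4 andi  r2, r5, 2 ; 0/6/0/3/2/13
#5 ori   r2, r0, 5 ; 0/6/5/3/2/13
#6 slti  r4, r1, 1 ; 0/6/5/3/0/13
#7 bne  r1, r5, L12 ; 0/6/5/3/0/13 ; →target
#8 ori   r1, r1, 5 ; 0/7/5/3/0/13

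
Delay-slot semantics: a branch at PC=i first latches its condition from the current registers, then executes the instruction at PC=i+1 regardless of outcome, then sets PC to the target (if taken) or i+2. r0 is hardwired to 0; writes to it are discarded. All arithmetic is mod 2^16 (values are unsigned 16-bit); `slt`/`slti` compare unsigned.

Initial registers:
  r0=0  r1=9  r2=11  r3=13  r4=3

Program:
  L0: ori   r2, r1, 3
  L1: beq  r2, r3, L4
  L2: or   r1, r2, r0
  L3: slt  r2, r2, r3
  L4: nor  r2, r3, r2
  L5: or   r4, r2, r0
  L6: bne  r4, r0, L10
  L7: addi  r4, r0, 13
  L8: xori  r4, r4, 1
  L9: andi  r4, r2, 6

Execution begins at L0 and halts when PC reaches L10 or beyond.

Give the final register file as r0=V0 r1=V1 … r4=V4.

r0=0 r1=11 r2=65522 r3=13 r4=13

[0] ori   r2, r1, 3  →  {r0:0, r1:9, r2:11, r3:13, r4:3}
[1] beq  r2, r3, L4  →  {r0:0, r1:9, r2:11, r3:13, r4:3}  ⟨branch fallthrough⟩
[2] or   r1, r2, r0  →  {r0:0, r1:11, r2:11, r3:13, r4:3}
[3] slt  r2, r2, r3  →  {r0:0, r1:11, r2:1, r3:13, r4:3}
[4] nor  r2, r3, r2  →  {r0:0, r1:11, r2:65522, r3:13, r4:3}
[5] or   r4, r2, r0  →  {r0:0, r1:11, r2:65522, r3:13, r4:65522}
[6] bne  r4, r0, L10  →  {r0:0, r1:11, r2:65522, r3:13, r4:65522}  ⟨branch taken⟩
[7] addi  r4, r0, 13  →  {r0:0, r1:11, r2:65522, r3:13, r4:13}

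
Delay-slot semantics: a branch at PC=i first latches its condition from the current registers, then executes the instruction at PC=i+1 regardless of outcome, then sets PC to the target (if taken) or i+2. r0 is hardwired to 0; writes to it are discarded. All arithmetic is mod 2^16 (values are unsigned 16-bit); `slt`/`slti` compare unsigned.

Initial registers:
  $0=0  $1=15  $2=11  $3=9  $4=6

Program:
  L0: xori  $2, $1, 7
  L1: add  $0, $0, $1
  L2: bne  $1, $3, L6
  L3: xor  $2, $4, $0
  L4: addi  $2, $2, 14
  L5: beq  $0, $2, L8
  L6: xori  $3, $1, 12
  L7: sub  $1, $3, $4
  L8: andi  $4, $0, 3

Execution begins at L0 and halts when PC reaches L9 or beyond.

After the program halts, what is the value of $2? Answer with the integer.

6

[0] xori  $2, $1, 7  →  {$0:0, $1:15, $2:8, $3:9, $4:6}
[1] add  $0, $0, $1  →  {$0:0, $1:15, $2:8, $3:9, $4:6}
[2] bne  $1, $3, L6  →  {$0:0, $1:15, $2:8, $3:9, $4:6}  ⟨branch taken⟩
[3] xor  $2, $4, $0  →  {$0:0, $1:15, $2:6, $3:9, $4:6}
[6] xori  $3, $1, 12  →  {$0:0, $1:15, $2:6, $3:3, $4:6}
[7] sub  $1, $3, $4  →  {$0:0, $1:65533, $2:6, $3:3, $4:6}
[8] andi  $4, $0, 3  →  {$0:0, $1:65533, $2:6, $3:3, $4:0}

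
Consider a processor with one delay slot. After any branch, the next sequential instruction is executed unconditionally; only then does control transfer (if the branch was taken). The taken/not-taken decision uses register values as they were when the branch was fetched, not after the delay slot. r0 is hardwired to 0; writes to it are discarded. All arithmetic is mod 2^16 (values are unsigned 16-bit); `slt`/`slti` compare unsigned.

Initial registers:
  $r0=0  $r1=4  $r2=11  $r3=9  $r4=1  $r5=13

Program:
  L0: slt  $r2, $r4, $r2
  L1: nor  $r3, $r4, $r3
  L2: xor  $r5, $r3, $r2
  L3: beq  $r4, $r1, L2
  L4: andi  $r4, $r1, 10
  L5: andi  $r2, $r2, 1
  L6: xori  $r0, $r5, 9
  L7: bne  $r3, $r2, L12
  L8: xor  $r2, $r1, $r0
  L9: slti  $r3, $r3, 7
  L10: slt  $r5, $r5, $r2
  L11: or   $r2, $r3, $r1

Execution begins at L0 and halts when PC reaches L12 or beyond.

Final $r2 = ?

4

[0] slt  $r2, $r4, $r2  →  {$r0:0, $r1:4, $r2:1, $r3:9, $r4:1, $r5:13}
[1] nor  $r3, $r4, $r3  →  {$r0:0, $r1:4, $r2:1, $r3:65526, $r4:1, $r5:13}
[2] xor  $r5, $r3, $r2  →  {$r0:0, $r1:4, $r2:1, $r3:65526, $r4:1, $r5:65527}
[3] beq  $r4, $r1, L2  →  {$r0:0, $r1:4, $r2:1, $r3:65526, $r4:1, $r5:65527}  ⟨branch fallthrough⟩
[4] andi  $r4, $r1, 10  →  {$r0:0, $r1:4, $r2:1, $r3:65526, $r4:0, $r5:65527}
[5] andi  $r2, $r2, 1  →  {$r0:0, $r1:4, $r2:1, $r3:65526, $r4:0, $r5:65527}
[6] xori  $r0, $r5, 9  →  {$r0:0, $r1:4, $r2:1, $r3:65526, $r4:0, $r5:65527}
[7] bne  $r3, $r2, L12  →  {$r0:0, $r1:4, $r2:1, $r3:65526, $r4:0, $r5:65527}  ⟨branch taken⟩
[8] xor  $r2, $r1, $r0  →  {$r0:0, $r1:4, $r2:4, $r3:65526, $r4:0, $r5:65527}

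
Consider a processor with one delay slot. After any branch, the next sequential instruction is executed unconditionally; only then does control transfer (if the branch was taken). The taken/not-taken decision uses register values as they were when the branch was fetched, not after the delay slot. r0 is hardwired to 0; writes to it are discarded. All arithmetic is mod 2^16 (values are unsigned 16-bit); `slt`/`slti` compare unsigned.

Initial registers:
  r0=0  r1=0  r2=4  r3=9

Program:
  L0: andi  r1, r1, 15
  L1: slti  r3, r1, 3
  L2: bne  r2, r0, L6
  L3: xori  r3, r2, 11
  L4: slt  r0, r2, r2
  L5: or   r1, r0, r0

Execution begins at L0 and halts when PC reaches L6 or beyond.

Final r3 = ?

  step pc=0: andi  r1, r1, 15  regs=(0,0,4,9)
  step pc=1: slti  r3, r1, 3  regs=(0,0,4,1)
  step pc=2: bne  r2, r0, L6  cond=T  regs=(0,0,4,1)
  step pc=3: xori  r3, r2, 11  regs=(0,0,4,15)

15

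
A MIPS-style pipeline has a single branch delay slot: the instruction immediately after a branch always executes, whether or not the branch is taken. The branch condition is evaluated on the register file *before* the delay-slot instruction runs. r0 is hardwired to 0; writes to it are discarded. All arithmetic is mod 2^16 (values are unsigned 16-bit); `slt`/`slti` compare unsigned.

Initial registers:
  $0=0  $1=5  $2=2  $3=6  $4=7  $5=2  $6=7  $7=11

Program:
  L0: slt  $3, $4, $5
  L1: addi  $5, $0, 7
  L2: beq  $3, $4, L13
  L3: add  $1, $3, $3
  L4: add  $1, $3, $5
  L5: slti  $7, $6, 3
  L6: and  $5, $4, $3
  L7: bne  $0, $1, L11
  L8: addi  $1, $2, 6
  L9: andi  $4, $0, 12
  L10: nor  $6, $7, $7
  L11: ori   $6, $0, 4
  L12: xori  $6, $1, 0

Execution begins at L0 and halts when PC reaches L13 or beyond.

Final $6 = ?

8

[0] slt  $3, $4, $5  →  {$0:0, $1:5, $2:2, $3:0, $4:7, $5:2, $6:7, $7:11}
[1] addi  $5, $0, 7  →  {$0:0, $1:5, $2:2, $3:0, $4:7, $5:7, $6:7, $7:11}
[2] beq  $3, $4, L13  →  {$0:0, $1:5, $2:2, $3:0, $4:7, $5:7, $6:7, $7:11}  ⟨branch fallthrough⟩
[3] add  $1, $3, $3  →  {$0:0, $1:0, $2:2, $3:0, $4:7, $5:7, $6:7, $7:11}
[4] add  $1, $3, $5  →  {$0:0, $1:7, $2:2, $3:0, $4:7, $5:7, $6:7, $7:11}
[5] slti  $7, $6, 3  →  {$0:0, $1:7, $2:2, $3:0, $4:7, $5:7, $6:7, $7:0}
[6] and  $5, $4, $3  →  {$0:0, $1:7, $2:2, $3:0, $4:7, $5:0, $6:7, $7:0}
[7] bne  $0, $1, L11  →  {$0:0, $1:7, $2:2, $3:0, $4:7, $5:0, $6:7, $7:0}  ⟨branch taken⟩
[8] addi  $1, $2, 6  →  {$0:0, $1:8, $2:2, $3:0, $4:7, $5:0, $6:7, $7:0}
[11] ori   $6, $0, 4  →  {$0:0, $1:8, $2:2, $3:0, $4:7, $5:0, $6:4, $7:0}
[12] xori  $6, $1, 0  →  {$0:0, $1:8, $2:2, $3:0, $4:7, $5:0, $6:8, $7:0}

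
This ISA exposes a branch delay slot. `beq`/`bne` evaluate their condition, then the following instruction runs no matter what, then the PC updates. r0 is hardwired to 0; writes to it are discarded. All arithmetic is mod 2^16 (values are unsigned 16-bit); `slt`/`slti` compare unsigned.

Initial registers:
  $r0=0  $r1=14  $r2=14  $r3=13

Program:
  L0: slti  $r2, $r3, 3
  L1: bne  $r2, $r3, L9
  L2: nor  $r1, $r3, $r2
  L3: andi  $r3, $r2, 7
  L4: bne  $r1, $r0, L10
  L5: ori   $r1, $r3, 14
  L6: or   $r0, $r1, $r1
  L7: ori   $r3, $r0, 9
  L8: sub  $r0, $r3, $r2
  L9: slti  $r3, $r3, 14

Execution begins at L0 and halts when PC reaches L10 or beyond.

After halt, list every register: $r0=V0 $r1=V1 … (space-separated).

#0 slti  $r2, $r3, 3 ; 0/14/0/13
#1 bne  $r2, $r3, L9 ; 0/14/0/13 ; →target
#2 nor  $r1, $r3, $r2 ; 0/65522/0/13
#9 slti  $r3, $r3, 14 ; 0/65522/0/1

$r0=0 $r1=65522 $r2=0 $r3=1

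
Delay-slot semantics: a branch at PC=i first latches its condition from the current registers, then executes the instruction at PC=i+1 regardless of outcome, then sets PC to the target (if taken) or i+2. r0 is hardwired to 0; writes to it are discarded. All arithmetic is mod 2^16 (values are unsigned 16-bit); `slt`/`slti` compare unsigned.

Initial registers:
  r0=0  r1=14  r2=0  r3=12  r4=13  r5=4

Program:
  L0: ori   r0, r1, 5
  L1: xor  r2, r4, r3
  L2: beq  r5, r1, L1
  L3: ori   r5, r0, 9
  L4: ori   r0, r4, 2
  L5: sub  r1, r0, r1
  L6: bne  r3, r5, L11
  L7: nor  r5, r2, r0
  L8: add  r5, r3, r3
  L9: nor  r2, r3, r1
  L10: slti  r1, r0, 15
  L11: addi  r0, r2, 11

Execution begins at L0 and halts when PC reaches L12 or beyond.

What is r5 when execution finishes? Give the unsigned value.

PC=0  ori   r0, r1, 5        | r0=0 r1=14 r2=0 r3=12 r4=13 r5=4
PC=1  xor  r2, r4, r3        | r0=0 r1=14 r2=1 r3=12 r4=13 r5=4
PC=2  beq  r5, r1, L1        | r0=0 r1=14 r2=1 r3=12 r4=13 r5=4  [not taken]
PC=3  ori   r5, r0, 9        | r0=0 r1=14 r2=1 r3=12 r4=13 r5=9
PC=4  ori   r0, r4, 2        | r0=0 r1=14 r2=1 r3=12 r4=13 r5=9
PC=5  sub  r1, r0, r1        | r0=0 r1=65522 r2=1 r3=12 r4=13 r5=9
PC=6  bne  r3, r5, L11       | r0=0 r1=65522 r2=1 r3=12 r4=13 r5=9  [TAKEN]
PC=7  nor  r5, r2, r0        | r0=0 r1=65522 r2=1 r3=12 r4=13 r5=65534
PC=11 addi  r0, r2, 11       | r0=0 r1=65522 r2=1 r3=12 r4=13 r5=65534

65534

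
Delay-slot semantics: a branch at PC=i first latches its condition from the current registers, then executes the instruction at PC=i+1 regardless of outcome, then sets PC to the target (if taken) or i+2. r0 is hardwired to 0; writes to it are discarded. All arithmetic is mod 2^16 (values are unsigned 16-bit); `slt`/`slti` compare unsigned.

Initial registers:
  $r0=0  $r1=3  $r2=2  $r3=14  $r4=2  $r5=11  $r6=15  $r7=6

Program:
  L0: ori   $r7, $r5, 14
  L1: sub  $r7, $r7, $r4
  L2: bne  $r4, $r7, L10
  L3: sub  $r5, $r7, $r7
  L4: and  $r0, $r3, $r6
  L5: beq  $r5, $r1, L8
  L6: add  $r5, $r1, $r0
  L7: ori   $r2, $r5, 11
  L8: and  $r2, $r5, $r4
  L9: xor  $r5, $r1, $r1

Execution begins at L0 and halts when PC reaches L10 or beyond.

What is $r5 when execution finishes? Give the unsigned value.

0

[0] ori   $r7, $r5, 14  →  {$r0:0, $r1:3, $r2:2, $r3:14, $r4:2, $r5:11, $r6:15, $r7:15}
[1] sub  $r7, $r7, $r4  →  {$r0:0, $r1:3, $r2:2, $r3:14, $r4:2, $r5:11, $r6:15, $r7:13}
[2] bne  $r4, $r7, L10  →  {$r0:0, $r1:3, $r2:2, $r3:14, $r4:2, $r5:11, $r6:15, $r7:13}  ⟨branch taken⟩
[3] sub  $r5, $r7, $r7  →  {$r0:0, $r1:3, $r2:2, $r3:14, $r4:2, $r5:0, $r6:15, $r7:13}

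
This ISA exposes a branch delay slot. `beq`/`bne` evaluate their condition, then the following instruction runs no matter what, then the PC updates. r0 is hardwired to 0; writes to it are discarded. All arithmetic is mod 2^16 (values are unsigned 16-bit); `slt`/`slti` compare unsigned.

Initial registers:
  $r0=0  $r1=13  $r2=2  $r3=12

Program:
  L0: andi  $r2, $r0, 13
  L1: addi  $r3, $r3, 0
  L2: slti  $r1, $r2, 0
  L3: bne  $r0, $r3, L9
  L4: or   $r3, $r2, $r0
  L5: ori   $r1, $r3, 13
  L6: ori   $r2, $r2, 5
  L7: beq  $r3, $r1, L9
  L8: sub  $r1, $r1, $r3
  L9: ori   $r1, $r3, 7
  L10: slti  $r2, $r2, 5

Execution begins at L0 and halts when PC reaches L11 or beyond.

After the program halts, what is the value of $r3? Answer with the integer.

#0 andi  $r2, $r0, 13 ; 0/13/0/12
#1 addi  $r3, $r3, 0 ; 0/13/0/12
#2 slti  $r1, $r2, 0 ; 0/0/0/12
#3 bne  $r0, $r3, L9 ; 0/0/0/12 ; →target
#4 or   $r3, $r2, $r0 ; 0/0/0/0
#9 ori   $r1, $r3, 7 ; 0/7/0/0
#10 slti  $r2, $r2, 5 ; 0/7/1/0

0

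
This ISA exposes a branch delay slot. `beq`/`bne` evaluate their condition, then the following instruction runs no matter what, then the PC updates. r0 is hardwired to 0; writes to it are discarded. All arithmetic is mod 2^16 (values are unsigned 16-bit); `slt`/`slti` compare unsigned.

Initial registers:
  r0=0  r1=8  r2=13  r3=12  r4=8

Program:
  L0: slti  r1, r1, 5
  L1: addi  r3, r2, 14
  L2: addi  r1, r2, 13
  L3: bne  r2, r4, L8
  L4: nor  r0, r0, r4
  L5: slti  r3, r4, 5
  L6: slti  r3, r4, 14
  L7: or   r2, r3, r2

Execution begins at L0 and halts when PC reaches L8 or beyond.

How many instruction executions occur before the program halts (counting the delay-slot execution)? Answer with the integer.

PC=0  slti  r1, r1, 5        | r0=0 r1=0 r2=13 r3=12 r4=8
PC=1  addi  r3, r2, 14       | r0=0 r1=0 r2=13 r3=27 r4=8
PC=2  addi  r1, r2, 13       | r0=0 r1=26 r2=13 r3=27 r4=8
PC=3  bne  r2, r4, L8        | r0=0 r1=26 r2=13 r3=27 r4=8  [TAKEN]
PC=4  nor  r0, r0, r4        | r0=0 r1=26 r2=13 r3=27 r4=8

5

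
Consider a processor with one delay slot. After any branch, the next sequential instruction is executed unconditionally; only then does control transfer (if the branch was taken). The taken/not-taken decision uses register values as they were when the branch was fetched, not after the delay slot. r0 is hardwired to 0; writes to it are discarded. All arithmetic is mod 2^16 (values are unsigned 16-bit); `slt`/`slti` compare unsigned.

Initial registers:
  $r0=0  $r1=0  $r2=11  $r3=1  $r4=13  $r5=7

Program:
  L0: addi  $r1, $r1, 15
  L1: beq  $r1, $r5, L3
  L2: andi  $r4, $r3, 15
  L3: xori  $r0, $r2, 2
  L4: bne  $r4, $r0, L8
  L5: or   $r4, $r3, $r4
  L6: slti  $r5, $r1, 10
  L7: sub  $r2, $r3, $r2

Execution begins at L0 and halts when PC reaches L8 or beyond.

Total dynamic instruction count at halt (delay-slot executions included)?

6

#0 addi  $r1, $r1, 15 ; 0/15/11/1/13/7
#1 beq  $r1, $r5, L3 ; 0/15/11/1/13/7 ; →fallthru
#2 andi  $r4, $r3, 15 ; 0/15/11/1/1/7
#3 xori  $r0, $r2, 2 ; 0/15/11/1/1/7
#4 bne  $r4, $r0, L8 ; 0/15/11/1/1/7 ; →target
#5 or   $r4, $r3, $r4 ; 0/15/11/1/1/7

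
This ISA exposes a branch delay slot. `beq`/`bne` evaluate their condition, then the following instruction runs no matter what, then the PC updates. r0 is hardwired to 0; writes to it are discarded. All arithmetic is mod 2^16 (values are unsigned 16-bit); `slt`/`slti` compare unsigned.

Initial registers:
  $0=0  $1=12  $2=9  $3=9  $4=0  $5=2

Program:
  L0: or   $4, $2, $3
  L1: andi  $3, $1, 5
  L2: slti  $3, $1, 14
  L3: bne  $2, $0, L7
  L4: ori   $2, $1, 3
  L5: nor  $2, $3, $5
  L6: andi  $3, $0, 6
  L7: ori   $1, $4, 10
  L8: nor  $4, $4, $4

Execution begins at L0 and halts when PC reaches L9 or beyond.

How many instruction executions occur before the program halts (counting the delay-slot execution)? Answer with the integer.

7

  step pc=0: or   $4, $2, $3  regs=(0,12,9,9,9,2)
  step pc=1: andi  $3, $1, 5  regs=(0,12,9,4,9,2)
  step pc=2: slti  $3, $1, 14  regs=(0,12,9,1,9,2)
  step pc=3: bne  $2, $0, L7  cond=T  regs=(0,12,9,1,9,2)
  step pc=4: ori   $2, $1, 3  regs=(0,12,15,1,9,2)
  step pc=7: ori   $1, $4, 10  regs=(0,11,15,1,9,2)
  step pc=8: nor  $4, $4, $4  regs=(0,11,15,1,65526,2)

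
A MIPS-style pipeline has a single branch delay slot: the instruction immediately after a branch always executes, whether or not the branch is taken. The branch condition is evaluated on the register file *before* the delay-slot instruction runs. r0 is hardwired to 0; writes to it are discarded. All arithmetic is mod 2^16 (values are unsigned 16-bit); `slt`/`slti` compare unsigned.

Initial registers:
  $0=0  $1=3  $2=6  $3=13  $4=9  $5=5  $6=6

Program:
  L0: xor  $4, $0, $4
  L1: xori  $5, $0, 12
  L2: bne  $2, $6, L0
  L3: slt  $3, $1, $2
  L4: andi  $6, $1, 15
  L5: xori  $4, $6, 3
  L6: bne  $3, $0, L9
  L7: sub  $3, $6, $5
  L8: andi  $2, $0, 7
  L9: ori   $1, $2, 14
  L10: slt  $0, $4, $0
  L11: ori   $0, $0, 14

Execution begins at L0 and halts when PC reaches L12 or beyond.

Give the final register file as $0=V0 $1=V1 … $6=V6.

#0 xor  $4, $0, $4 ; 0/3/6/13/9/5/6
#1 xori  $5, $0, 12 ; 0/3/6/13/9/12/6
#2 bne  $2, $6, L0 ; 0/3/6/13/9/12/6 ; →fallthru
#3 slt  $3, $1, $2 ; 0/3/6/1/9/12/6
#4 andi  $6, $1, 15 ; 0/3/6/1/9/12/3
#5 xori  $4, $6, 3 ; 0/3/6/1/0/12/3
#6 bne  $3, $0, L9 ; 0/3/6/1/0/12/3 ; →target
#7 sub  $3, $6, $5 ; 0/3/6/65527/0/12/3
#9 ori   $1, $2, 14 ; 0/14/6/65527/0/12/3
#10 slt  $0, $4, $0 ; 0/14/6/65527/0/12/3
#11 ori   $0, $0, 14 ; 0/14/6/65527/0/12/3

$0=0 $1=14 $2=6 $3=65527 $4=0 $5=12 $6=3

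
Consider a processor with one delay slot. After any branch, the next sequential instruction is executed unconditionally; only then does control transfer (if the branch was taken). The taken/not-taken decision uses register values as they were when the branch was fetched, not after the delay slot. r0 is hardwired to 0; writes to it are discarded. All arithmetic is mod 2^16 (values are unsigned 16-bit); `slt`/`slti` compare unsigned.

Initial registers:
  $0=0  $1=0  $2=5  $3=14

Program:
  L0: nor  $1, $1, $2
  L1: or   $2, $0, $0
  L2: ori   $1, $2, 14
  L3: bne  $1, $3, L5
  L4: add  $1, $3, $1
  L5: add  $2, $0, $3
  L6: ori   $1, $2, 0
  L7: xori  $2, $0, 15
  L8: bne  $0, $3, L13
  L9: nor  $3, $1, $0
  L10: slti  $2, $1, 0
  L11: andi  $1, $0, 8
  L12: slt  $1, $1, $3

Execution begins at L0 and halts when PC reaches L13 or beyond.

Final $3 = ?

[0] nor  $1, $1, $2  →  {$0:0, $1:65530, $2:5, $3:14}
[1] or   $2, $0, $0  →  {$0:0, $1:65530, $2:0, $3:14}
[2] ori   $1, $2, 14  →  {$0:0, $1:14, $2:0, $3:14}
[3] bne  $1, $3, L5  →  {$0:0, $1:14, $2:0, $3:14}  ⟨branch fallthrough⟩
[4] add  $1, $3, $1  →  {$0:0, $1:28, $2:0, $3:14}
[5] add  $2, $0, $3  →  {$0:0, $1:28, $2:14, $3:14}
[6] ori   $1, $2, 0  →  {$0:0, $1:14, $2:14, $3:14}
[7] xori  $2, $0, 15  →  {$0:0, $1:14, $2:15, $3:14}
[8] bne  $0, $3, L13  →  {$0:0, $1:14, $2:15, $3:14}  ⟨branch taken⟩
[9] nor  $3, $1, $0  →  {$0:0, $1:14, $2:15, $3:65521}

65521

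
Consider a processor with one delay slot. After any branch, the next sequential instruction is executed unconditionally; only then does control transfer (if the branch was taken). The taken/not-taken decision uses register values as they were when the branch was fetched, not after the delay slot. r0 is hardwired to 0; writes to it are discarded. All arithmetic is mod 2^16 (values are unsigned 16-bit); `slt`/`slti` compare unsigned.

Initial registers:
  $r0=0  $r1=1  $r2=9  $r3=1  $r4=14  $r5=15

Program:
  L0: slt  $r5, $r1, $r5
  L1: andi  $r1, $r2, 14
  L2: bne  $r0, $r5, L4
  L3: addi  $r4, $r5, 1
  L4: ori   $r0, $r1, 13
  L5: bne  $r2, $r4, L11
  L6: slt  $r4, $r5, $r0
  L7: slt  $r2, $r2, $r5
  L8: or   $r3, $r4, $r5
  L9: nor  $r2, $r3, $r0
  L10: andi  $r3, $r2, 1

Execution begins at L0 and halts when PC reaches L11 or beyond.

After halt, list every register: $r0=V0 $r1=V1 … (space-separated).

$r0=0 $r1=8 $r2=9 $r3=1 $r4=0 $r5=1

PC=0  slt  $r5, $r1, $r5     | $r0=0 $r1=1 $r2=9 $r3=1 $r4=14 $r5=1
PC=1  andi  $r1, $r2, 14     | $r0=0 $r1=8 $r2=9 $r3=1 $r4=14 $r5=1
PC=2  bne  $r0, $r5, L4      | $r0=0 $r1=8 $r2=9 $r3=1 $r4=14 $r5=1  [TAKEN]
PC=3  addi  $r4, $r5, 1      | $r0=0 $r1=8 $r2=9 $r3=1 $r4=2 $r5=1
PC=4  ori   $r0, $r1, 13     | $r0=0 $r1=8 $r2=9 $r3=1 $r4=2 $r5=1
PC=5  bne  $r2, $r4, L11     | $r0=0 $r1=8 $r2=9 $r3=1 $r4=2 $r5=1  [TAKEN]
PC=6  slt  $r4, $r5, $r0     | $r0=0 $r1=8 $r2=9 $r3=1 $r4=0 $r5=1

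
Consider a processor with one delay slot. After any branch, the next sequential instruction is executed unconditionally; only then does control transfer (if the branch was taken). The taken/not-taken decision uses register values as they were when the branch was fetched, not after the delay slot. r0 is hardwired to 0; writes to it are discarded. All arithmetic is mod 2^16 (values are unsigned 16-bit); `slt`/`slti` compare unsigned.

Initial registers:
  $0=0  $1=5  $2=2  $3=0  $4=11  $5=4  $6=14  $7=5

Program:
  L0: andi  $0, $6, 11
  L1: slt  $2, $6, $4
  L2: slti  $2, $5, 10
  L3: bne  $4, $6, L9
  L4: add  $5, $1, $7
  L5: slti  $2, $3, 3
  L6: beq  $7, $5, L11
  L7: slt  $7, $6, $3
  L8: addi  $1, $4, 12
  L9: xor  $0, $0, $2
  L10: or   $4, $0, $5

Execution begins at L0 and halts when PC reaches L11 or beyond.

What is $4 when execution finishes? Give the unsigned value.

10

[0] andi  $0, $6, 11  →  {$0:0, $1:5, $2:2, $3:0, $4:11, $5:4, $6:14, $7:5}
[1] slt  $2, $6, $4  →  {$0:0, $1:5, $2:0, $3:0, $4:11, $5:4, $6:14, $7:5}
[2] slti  $2, $5, 10  →  {$0:0, $1:5, $2:1, $3:0, $4:11, $5:4, $6:14, $7:5}
[3] bne  $4, $6, L9  →  {$0:0, $1:5, $2:1, $3:0, $4:11, $5:4, $6:14, $7:5}  ⟨branch taken⟩
[4] add  $5, $1, $7  →  {$0:0, $1:5, $2:1, $3:0, $4:11, $5:10, $6:14, $7:5}
[9] xor  $0, $0, $2  →  {$0:0, $1:5, $2:1, $3:0, $4:11, $5:10, $6:14, $7:5}
[10] or   $4, $0, $5  →  {$0:0, $1:5, $2:1, $3:0, $4:10, $5:10, $6:14, $7:5}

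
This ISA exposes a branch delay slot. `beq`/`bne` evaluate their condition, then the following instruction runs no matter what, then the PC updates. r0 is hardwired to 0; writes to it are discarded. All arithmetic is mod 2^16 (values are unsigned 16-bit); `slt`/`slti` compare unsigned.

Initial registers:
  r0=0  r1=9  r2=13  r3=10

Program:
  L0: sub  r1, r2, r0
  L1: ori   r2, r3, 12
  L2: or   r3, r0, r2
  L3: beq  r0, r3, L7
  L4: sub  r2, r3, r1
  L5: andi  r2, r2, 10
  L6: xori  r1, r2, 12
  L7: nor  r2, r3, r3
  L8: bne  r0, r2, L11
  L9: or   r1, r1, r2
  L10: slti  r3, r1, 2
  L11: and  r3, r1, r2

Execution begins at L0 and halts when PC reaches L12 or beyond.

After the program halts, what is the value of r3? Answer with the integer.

  step pc=0: sub  r1, r2, r0  regs=(0,13,13,10)
  step pc=1: ori   r2, r3, 12  regs=(0,13,14,10)
  step pc=2: or   r3, r0, r2  regs=(0,13,14,14)
  step pc=3: beq  r0, r3, L7  cond=F  regs=(0,13,14,14)
  step pc=4: sub  r2, r3, r1  regs=(0,13,1,14)
  step pc=5: andi  r2, r2, 10  regs=(0,13,0,14)
  step pc=6: xori  r1, r2, 12  regs=(0,12,0,14)
  step pc=7: nor  r2, r3, r3  regs=(0,12,65521,14)
  step pc=8: bne  r0, r2, L11  cond=T  regs=(0,12,65521,14)
  step pc=9: or   r1, r1, r2  regs=(0,65533,65521,14)
  step pc=11: and  r3, r1, r2  regs=(0,65533,65521,65521)

65521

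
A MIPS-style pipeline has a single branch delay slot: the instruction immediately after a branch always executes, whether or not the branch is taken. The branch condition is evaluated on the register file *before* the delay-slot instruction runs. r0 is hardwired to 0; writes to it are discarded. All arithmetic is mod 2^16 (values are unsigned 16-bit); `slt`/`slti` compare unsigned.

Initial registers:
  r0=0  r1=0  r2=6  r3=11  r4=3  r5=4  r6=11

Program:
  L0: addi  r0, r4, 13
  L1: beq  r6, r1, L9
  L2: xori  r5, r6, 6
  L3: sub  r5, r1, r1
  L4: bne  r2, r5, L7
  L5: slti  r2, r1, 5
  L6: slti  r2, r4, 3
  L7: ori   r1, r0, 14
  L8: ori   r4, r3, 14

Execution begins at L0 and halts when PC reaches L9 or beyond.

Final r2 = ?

  step pc=0: addi  r0, r4, 13  regs=(0,0,6,11,3,4,11)
  step pc=1: beq  r6, r1, L9  cond=F  regs=(0,0,6,11,3,4,11)
  step pc=2: xori  r5, r6, 6  regs=(0,0,6,11,3,13,11)
  step pc=3: sub  r5, r1, r1  regs=(0,0,6,11,3,0,11)
  step pc=4: bne  r2, r5, L7  cond=T  regs=(0,0,6,11,3,0,11)
  step pc=5: slti  r2, r1, 5  regs=(0,0,1,11,3,0,11)
  step pc=7: ori   r1, r0, 14  regs=(0,14,1,11,3,0,11)
  step pc=8: ori   r4, r3, 14  regs=(0,14,1,11,15,0,11)

1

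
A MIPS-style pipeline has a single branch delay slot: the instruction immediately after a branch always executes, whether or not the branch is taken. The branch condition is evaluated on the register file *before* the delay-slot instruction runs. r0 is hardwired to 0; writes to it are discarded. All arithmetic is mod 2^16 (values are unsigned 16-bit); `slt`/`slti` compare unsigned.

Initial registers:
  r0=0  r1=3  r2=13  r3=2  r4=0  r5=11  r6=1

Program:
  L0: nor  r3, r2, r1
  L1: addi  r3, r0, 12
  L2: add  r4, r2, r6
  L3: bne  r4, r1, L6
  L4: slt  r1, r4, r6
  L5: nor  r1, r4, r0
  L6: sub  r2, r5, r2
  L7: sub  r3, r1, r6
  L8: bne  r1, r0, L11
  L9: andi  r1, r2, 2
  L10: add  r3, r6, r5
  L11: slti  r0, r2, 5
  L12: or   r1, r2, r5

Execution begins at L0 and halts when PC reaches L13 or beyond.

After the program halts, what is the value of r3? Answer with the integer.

#0 nor  r3, r2, r1 ; 0/3/13/65520/0/11/1
#1 addi  r3, r0, 12 ; 0/3/13/12/0/11/1
#2 add  r4, r2, r6 ; 0/3/13/12/14/11/1
#3 bne  r4, r1, L6 ; 0/3/13/12/14/11/1 ; →target
#4 slt  r1, r4, r6 ; 0/0/13/12/14/11/1
#6 sub  r2, r5, r2 ; 0/0/65534/12/14/11/1
#7 sub  r3, r1, r6 ; 0/0/65534/65535/14/11/1
#8 bne  r1, r0, L11 ; 0/0/65534/65535/14/11/1 ; →fallthru
#9 andi  r1, r2, 2 ; 0/2/65534/65535/14/11/1
#10 add  r3, r6, r5 ; 0/2/65534/12/14/11/1
#11 slti  r0, r2, 5 ; 0/2/65534/12/14/11/1
#12 or   r1, r2, r5 ; 0/65535/65534/12/14/11/1

12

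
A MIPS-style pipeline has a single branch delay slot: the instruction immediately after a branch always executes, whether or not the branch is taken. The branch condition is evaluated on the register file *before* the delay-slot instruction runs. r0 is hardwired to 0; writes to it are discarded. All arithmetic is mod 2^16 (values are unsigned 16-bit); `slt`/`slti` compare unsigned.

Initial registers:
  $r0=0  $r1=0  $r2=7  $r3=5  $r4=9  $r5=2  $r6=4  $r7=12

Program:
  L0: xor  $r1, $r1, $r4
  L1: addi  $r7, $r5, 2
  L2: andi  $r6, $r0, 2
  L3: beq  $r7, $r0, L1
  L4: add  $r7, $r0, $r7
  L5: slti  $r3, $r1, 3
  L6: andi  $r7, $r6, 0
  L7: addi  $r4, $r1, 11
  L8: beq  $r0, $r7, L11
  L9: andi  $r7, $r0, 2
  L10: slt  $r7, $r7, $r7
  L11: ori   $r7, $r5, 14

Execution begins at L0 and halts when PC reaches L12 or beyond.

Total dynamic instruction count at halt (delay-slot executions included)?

11

PC=0  xor  $r1, $r1, $r4     | $r0=0 $r1=9 $r2=7 $r3=5 $r4=9 $r5=2 $r6=4 $r7=12
PC=1  addi  $r7, $r5, 2      | $r0=0 $r1=9 $r2=7 $r3=5 $r4=9 $r5=2 $r6=4 $r7=4
PC=2  andi  $r6, $r0, 2      | $r0=0 $r1=9 $r2=7 $r3=5 $r4=9 $r5=2 $r6=0 $r7=4
PC=3  beq  $r7, $r0, L1      | $r0=0 $r1=9 $r2=7 $r3=5 $r4=9 $r5=2 $r6=0 $r7=4  [not taken]
PC=4  add  $r7, $r0, $r7     | $r0=0 $r1=9 $r2=7 $r3=5 $r4=9 $r5=2 $r6=0 $r7=4
PC=5  slti  $r3, $r1, 3      | $r0=0 $r1=9 $r2=7 $r3=0 $r4=9 $r5=2 $r6=0 $r7=4
PC=6  andi  $r7, $r6, 0      | $r0=0 $r1=9 $r2=7 $r3=0 $r4=9 $r5=2 $r6=0 $r7=0
PC=7  addi  $r4, $r1, 11     | $r0=0 $r1=9 $r2=7 $r3=0 $r4=20 $r5=2 $r6=0 $r7=0
PC=8  beq  $r0, $r7, L11     | $r0=0 $r1=9 $r2=7 $r3=0 $r4=20 $r5=2 $r6=0 $r7=0  [TAKEN]
PC=9  andi  $r7, $r0, 2      | $r0=0 $r1=9 $r2=7 $r3=0 $r4=20 $r5=2 $r6=0 $r7=0
PC=11 ori   $r7, $r5, 14     | $r0=0 $r1=9 $r2=7 $r3=0 $r4=20 $r5=2 $r6=0 $r7=14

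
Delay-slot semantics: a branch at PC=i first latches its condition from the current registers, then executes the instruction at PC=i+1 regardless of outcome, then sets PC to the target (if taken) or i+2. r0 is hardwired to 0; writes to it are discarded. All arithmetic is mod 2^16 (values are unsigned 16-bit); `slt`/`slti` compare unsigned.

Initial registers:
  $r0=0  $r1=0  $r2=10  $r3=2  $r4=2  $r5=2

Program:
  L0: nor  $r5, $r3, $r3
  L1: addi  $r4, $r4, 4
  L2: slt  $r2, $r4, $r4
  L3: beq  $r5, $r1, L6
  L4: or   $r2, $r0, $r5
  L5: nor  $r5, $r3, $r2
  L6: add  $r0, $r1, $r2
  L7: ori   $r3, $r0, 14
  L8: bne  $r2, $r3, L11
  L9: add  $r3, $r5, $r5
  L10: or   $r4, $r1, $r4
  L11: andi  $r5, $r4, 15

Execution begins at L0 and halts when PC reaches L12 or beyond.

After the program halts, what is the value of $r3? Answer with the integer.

0

#0 nor  $r5, $r3, $r3 ; 0/0/10/2/2/65533
#1 addi  $r4, $r4, 4 ; 0/0/10/2/6/65533
#2 slt  $r2, $r4, $r4 ; 0/0/0/2/6/65533
#3 beq  $r5, $r1, L6 ; 0/0/0/2/6/65533 ; →fallthru
#4 or   $r2, $r0, $r5 ; 0/0/65533/2/6/65533
#5 nor  $r5, $r3, $r2 ; 0/0/65533/2/6/0
#6 add  $r0, $r1, $r2 ; 0/0/65533/2/6/0
#7 ori   $r3, $r0, 14 ; 0/0/65533/14/6/0
#8 bne  $r2, $r3, L11 ; 0/0/65533/14/6/0 ; →target
#9 add  $r3, $r5, $r5 ; 0/0/65533/0/6/0
#11 andi  $r5, $r4, 15 ; 0/0/65533/0/6/6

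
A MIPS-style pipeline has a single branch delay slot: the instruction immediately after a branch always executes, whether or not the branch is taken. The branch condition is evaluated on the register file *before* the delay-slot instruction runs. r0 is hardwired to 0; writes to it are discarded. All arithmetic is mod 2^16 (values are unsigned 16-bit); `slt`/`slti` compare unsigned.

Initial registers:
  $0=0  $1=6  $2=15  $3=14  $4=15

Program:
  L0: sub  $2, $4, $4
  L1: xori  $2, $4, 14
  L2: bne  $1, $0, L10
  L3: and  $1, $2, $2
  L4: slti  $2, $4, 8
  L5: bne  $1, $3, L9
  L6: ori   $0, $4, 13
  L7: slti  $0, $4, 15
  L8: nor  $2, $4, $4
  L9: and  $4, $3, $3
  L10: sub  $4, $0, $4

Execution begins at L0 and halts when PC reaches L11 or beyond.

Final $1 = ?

1

#0 sub  $2, $4, $4 ; 0/6/0/14/15
#1 xori  $2, $4, 14 ; 0/6/1/14/15
#2 bne  $1, $0, L10 ; 0/6/1/14/15 ; →target
#3 and  $1, $2, $2 ; 0/1/1/14/15
#10 sub  $4, $0, $4 ; 0/1/1/14/65521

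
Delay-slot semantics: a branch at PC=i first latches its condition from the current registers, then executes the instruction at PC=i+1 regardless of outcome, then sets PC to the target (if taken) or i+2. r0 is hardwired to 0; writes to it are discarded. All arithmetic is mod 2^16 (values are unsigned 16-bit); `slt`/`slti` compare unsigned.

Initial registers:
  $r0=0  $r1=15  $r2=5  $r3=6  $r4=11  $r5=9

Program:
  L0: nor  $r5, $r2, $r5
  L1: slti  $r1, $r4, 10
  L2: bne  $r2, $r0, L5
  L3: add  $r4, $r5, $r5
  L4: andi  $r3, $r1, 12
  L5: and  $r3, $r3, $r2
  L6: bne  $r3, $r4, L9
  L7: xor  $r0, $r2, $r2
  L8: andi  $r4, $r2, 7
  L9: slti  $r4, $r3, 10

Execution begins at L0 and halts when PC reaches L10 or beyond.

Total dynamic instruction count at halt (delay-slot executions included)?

8

PC=0  nor  $r5, $r2, $r5     | $r0=0 $r1=15 $r2=5 $r3=6 $r4=11 $r5=65522
PC=1  slti  $r1, $r4, 10     | $r0=0 $r1=0 $r2=5 $r3=6 $r4=11 $r5=65522
PC=2  bne  $r2, $r0, L5      | $r0=0 $r1=0 $r2=5 $r3=6 $r4=11 $r5=65522  [TAKEN]
PC=3  add  $r4, $r5, $r5     | $r0=0 $r1=0 $r2=5 $r3=6 $r4=65508 $r5=65522
PC=5  and  $r3, $r3, $r2     | $r0=0 $r1=0 $r2=5 $r3=4 $r4=65508 $r5=65522
PC=6  bne  $r3, $r4, L9      | $r0=0 $r1=0 $r2=5 $r3=4 $r4=65508 $r5=65522  [TAKEN]
PC=7  xor  $r0, $r2, $r2     | $r0=0 $r1=0 $r2=5 $r3=4 $r4=65508 $r5=65522
PC=9  slti  $r4, $r3, 10     | $r0=0 $r1=0 $r2=5 $r3=4 $r4=1 $r5=65522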